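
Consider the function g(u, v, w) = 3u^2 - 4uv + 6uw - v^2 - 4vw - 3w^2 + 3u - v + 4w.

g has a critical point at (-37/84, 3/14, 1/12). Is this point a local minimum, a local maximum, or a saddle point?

The Hessian is constant: H = [[6, -4, 6], [-4, -2, -4], [6, -4, -6]].
Leading principal minors: Δ₁ = 6, Δ₂ = -28, Δ₃ = 336.
The minors fit neither the all-positive nor the alternating-sign pattern, so H is indefinite: a saddle point.

saddle point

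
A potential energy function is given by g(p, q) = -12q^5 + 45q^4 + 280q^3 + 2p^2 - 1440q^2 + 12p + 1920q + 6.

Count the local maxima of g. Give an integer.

0

g separates as a function of p plus a function of q, so ∇g=0 decouples.
∂g/∂p = 4(p + 3) = 0 at p ∈ {-3}; ∂g/∂q = -60(q - 4)(q - 2)(q - 1)(q + 4) = 0 at q ∈ {-4, 1, 2, 4}.
The Hessian is diagonal: diag(g_pp, g_qq). Second derivatives: g_pp(-3)=4; g_qq(-4)=14400, g_qq(1)=-900, g_qq(2)=720, g_qq(4)=-2880.
Local maxima occur where both diagonal entries negative: none. Count: 0.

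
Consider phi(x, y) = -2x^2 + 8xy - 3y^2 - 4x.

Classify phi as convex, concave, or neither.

neither

phi is quadratic, so its Hessian is the constant matrix H = [[-4, 8], [8, -6]].
det(H) = -40, tr(H) = -10.
det(H) < 0, so H is indefinite: neither convex nor concave.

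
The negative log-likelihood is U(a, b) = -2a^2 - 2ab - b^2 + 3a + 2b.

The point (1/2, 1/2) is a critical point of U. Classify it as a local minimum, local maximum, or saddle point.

The Hessian of U is constant: H = [[-4, -2], [-2, -2]].
det(H) = (-4)·(-2) − (-2)² = 4.
det(H) > 0 and tr(H) = -6 < 0, so H is negative definite and the point is a local maximum.

local maximum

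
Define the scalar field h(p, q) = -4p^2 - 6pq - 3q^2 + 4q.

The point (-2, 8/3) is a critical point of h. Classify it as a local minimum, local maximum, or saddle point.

local maximum

The Hessian of h is constant: H = [[-8, -6], [-6, -6]].
det(H) = (-8)·(-6) − (-6)² = 12.
det(H) > 0 and tr(H) = -14 < 0, so H is negative definite and the point is a local maximum.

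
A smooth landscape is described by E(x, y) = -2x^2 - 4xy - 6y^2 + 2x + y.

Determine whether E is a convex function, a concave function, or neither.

E is quadratic, so its Hessian is the constant matrix H = [[-4, -4], [-4, -12]].
det(H) = 32, tr(H) = -16.
det(H) > 0 and tr(H) < 0, so H is negative definite everywhere: concave.

concave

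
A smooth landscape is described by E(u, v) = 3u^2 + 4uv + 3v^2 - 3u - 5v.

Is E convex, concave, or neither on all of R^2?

convex

E is quadratic, so its Hessian is the constant matrix H = [[6, 4], [4, 6]].
det(H) = 20, tr(H) = 12.
det(H) > 0 and tr(H) > 0, so H is positive definite everywhere: convex.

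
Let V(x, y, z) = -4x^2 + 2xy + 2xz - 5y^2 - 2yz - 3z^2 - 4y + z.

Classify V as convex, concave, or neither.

V is quadratic, so its Hessian is the constant matrix H = [[-8, 2, 2], [2, -10, -2], [2, -2, -6]].
Leading principal minors: -8, 76, -400.
Signs alternate −, +, − ⇒ H ≺ 0 ⇒ concave.

concave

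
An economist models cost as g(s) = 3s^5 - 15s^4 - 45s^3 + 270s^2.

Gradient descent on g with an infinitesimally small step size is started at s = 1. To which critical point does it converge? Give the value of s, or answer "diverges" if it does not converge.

0

g'(s) = 15s(s - 4)(s - 3)(s + 3), so g'(1) = 360.
Gradient descent moves in the -g' direction, i.e. s is decreasing.
The nearest critical point in that direction is s = 0, where g'' = 540 > 0 (a local minimum). The iterate converges there.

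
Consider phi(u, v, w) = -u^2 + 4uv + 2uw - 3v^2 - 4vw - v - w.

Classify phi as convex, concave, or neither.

phi is quadratic, so its Hessian is the constant matrix H = [[-2, 4, 2], [4, -6, -4], [2, -4, 0]].
Leading principal minors: -2, -4, -8.
Neither pattern holds ⇒ H is indefinite ⇒ neither convex nor concave.

neither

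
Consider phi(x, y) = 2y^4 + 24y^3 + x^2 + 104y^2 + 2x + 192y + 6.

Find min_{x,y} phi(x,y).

-123

phi(x,y) separates as P(x) + Q(y) + 6, so its minimum is min P + min Q + 6.
P'(x) = 2x + 2 vanishes at x ∈ {-1}; Q'(y) = 8(y + 2)(y + 3)(y + 4) vanishes at y ∈ {-4, -3, -2}.
Local minima of P (where P''>0): P(-1)=-1. Local minima of Q: Q(-4)=-128, Q(-2)=-128.
So the global minimum of phi is P(-1) + Q(-4) + 6 = -1 − 128 + 6 = -123, attained at (-1, -4).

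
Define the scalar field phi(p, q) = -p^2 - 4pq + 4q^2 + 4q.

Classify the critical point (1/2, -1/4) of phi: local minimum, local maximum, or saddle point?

saddle point

The Hessian of phi is constant: H = [[-2, -4], [-4, 8]].
det(H) = (-2)·8 − (-4)² = -32.
Since det(H) < 0, H is indefinite and the critical point is a saddle point.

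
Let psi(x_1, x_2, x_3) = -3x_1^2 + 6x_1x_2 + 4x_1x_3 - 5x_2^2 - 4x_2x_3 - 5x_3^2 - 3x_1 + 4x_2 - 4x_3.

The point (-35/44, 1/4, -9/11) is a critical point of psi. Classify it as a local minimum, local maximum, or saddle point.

local maximum

The Hessian is constant: H = [[-6, 6, 4], [6, -10, -4], [4, -4, -10]].
Leading principal minors: Δ₁ = -6, Δ₂ = 24, Δ₃ = -176.
The minors alternate sign starting negative (−, +, −), so H is negative definite: a local maximum.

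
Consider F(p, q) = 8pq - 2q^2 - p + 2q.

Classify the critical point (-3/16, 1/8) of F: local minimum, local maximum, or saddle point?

The Hessian of F is constant: H = [[0, 8], [8, -4]].
det(H) = 0·(-4) − 8² = -64.
Since det(H) < 0, H is indefinite and the critical point is a saddle point.

saddle point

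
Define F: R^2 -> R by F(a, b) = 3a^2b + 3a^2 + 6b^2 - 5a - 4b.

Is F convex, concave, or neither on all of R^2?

The term 3a^2b is cubic, so the Hessian is not constant.
∂²F/∂a² = 6b + 6, which takes both signs as b varies (negative for sufficiently negative b). A diagonal entry of the Hessian changing sign means the Hessian is neither positive- nor negative-semidefinite on all of R^2.

neither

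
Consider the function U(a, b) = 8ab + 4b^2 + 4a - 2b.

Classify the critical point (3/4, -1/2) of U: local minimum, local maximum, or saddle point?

The Hessian of U is constant: H = [[0, 8], [8, 8]].
det(H) = 0·8 − 8² = -64.
Since det(H) < 0, H is indefinite and the critical point is a saddle point.

saddle point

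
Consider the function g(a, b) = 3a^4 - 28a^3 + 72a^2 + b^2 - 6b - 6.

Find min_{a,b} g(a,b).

-15

g(a,b) separates as P(a) + Q(b) − 6, so its minimum is min P + min Q − 6.
P'(a) = 12a(a - 4)(a - 3) vanishes at a ∈ {0, 3, 4}; Q'(b) = 2b - 6 vanishes at b ∈ {3}.
Local minima of P (where P''>0): P(0)=0, P(4)=128. Local minima of Q: Q(3)=-9.
So the global minimum of g is P(0) + Q(3) − 6 = 0 − 9 − 6 = -15, attained at (0, 3).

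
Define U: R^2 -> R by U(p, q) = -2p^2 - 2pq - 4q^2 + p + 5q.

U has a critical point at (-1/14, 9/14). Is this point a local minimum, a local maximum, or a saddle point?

local maximum

The Hessian of U is constant: H = [[-4, -2], [-2, -8]].
det(H) = (-4)·(-8) − (-2)² = 28.
det(H) > 0 and tr(H) = -12 < 0, so H is negative definite and the point is a local maximum.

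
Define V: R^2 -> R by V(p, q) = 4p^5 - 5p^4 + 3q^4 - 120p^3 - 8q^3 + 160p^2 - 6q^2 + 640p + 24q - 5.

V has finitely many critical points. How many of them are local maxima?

2

V separates as a function of p plus a function of q, so ∇V=0 decouples.
∂V/∂p = 20(p - 4)(p - 2)(p + 1)(p + 4) = 0 at p ∈ {-4, -1, 2, 4}; ∂V/∂q = 12(q - 2)(q - 1)(q + 1) = 0 at q ∈ {-1, 1, 2}.
The Hessian is diagonal: diag(V_pp, V_qq). Second derivatives: V_pp(-4)=-2880, V_pp(-1)=900, V_pp(2)=-720, V_pp(4)=1600; V_qq(-1)=72, V_qq(1)=-24, V_qq(2)=36.
Local maxima occur where both diagonal entries negative: (-4, 1), (2, 1). Count: 2.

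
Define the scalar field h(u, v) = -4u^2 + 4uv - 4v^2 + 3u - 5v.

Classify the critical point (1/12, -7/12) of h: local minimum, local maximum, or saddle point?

local maximum

The Hessian of h is constant: H = [[-8, 4], [4, -8]].
det(H) = (-8)·(-8) − 4² = 48.
det(H) > 0 and tr(H) = -16 < 0, so H is negative definite and the point is a local maximum.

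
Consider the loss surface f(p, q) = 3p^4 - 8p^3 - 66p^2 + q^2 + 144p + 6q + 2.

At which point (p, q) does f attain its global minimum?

f(p,q) separates as A(p) + B(q) + 2, so its minimum is min A + min B + 2.
A'(p) = 12(p - 4)(p - 1)(p + 3) vanishes at p ∈ {-3, 1, 4}; B'(q) = 2q + 6 vanishes at q ∈ {-3}.
Local minima of A (where A''>0): A(-3)=-567, A(4)=-224. Local minima of B: B(-3)=-9.
So the global minimum of f is A(-3) + B(-3) + 2 = -567 − 9 + 2 = -574, attained at (-3, -3).

(-3, -3)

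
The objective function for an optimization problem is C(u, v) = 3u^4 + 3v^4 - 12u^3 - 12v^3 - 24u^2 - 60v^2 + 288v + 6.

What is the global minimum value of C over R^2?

-1215

C(u,v) separates as P(u) + Q(v) + 6, so its minimum is min P + min Q + 6.
P'(u) = 12u(u - 4)(u + 1) vanishes at u ∈ {-1, 0, 4}; Q'(v) = 12(v - 4)(v - 2)(v + 3) vanishes at v ∈ {-3, 2, 4}.
Local minima of P (where P''>0): P(-1)=-9, P(4)=-384. Local minima of Q: Q(-3)=-837, Q(4)=192.
So the global minimum of C is P(4) + Q(-3) + 6 = -384 − 837 + 6 = -1215, attained at (4, -3).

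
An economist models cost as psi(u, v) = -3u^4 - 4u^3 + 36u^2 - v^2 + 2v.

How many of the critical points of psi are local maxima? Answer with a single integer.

psi separates as a function of u plus a function of v, so ∇psi=0 decouples.
∂psi/∂u = -12u(u - 2)(u + 3) = 0 at u ∈ {-3, 0, 2}; ∂psi/∂v = -2(v - 1) = 0 at v ∈ {1}.
The Hessian is diagonal: diag(psi_uu, psi_vv). Second derivatives: psi_uu(-3)=-180, psi_uu(0)=72, psi_uu(2)=-120; psi_vv(1)=-2.
Local maxima occur where both diagonal entries negative: (-3, 1), (2, 1). Count: 2.

2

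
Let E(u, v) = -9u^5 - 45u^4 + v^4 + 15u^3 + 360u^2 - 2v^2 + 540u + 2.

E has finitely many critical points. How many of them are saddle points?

E separates as a function of u plus a function of v, so ∇E=0 decouples.
∂E/∂u = -45(u - 2)(u + 1)(u + 2)(u + 3) = 0 at u ∈ {-3, -2, -1, 2}; ∂E/∂v = 4v(v - 1)(v + 1) = 0 at v ∈ {-1, 0, 1}.
The Hessian is diagonal: diag(E_uu, E_vv). Second derivatives: E_uu(-3)=450, E_uu(-2)=-180, E_uu(-1)=270, E_uu(2)=-2700; E_vv(-1)=8, E_vv(0)=-4, E_vv(1)=8.
Saddle points occur where the two diagonal entries have opposite signs: (-3, 0), (-2, -1), (-2, 1), (-1, 0), (2, -1), (2, 1). Count: 6.

6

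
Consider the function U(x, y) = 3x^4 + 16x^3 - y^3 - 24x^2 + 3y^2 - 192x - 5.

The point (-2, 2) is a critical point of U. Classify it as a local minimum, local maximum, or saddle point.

local maximum

The mixed partial ∂²U/∂x∂y is 0, so the Hessian at any point is diag(U_xx, U_yy) = diag(12(3x^2 + 8x - 4), 6(-y + 1)).
At (-2, 2): H = diag(-96, -6).
Both eigenvalues are negative, so H is negative definite: a local maximum.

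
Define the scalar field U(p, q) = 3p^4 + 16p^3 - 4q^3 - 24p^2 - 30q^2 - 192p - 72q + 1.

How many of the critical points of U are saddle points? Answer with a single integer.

3

U separates as a function of p plus a function of q, so ∇U=0 decouples.
∂U/∂p = 12(p - 2)(p + 2)(p + 4) = 0 at p ∈ {-4, -2, 2}; ∂U/∂q = -12(q + 2)(q + 3) = 0 at q ∈ {-3, -2}.
The Hessian is diagonal: diag(U_pp, U_qq). Second derivatives: U_pp(-4)=144, U_pp(-2)=-96, U_pp(2)=288; U_qq(-3)=12, U_qq(-2)=-12.
Saddle points occur where the two diagonal entries have opposite signs: (-4, -2), (-2, -3), (2, -2). Count: 3.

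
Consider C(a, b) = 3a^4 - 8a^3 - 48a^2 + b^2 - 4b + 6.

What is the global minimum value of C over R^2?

-510

C(a,b) separates as P(a) + Q(b) + 6, so its minimum is min P + min Q + 6.
P'(a) = 12a(a - 4)(a + 2) vanishes at a ∈ {-2, 0, 4}; Q'(b) = 2b - 4 vanishes at b ∈ {2}.
Local minima of P (where P''>0): P(-2)=-80, P(4)=-512. Local minima of Q: Q(2)=-4.
So the global minimum of C is P(4) + Q(2) + 6 = -512 − 4 + 6 = -510, attained at (4, 2).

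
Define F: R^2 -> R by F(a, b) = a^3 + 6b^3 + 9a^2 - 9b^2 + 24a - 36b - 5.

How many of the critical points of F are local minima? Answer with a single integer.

F separates as a function of a plus a function of b, so ∇F=0 decouples.
∂F/∂a = 3(a + 2)(a + 4) = 0 at a ∈ {-4, -2}; ∂F/∂b = 18(b - 2)(b + 1) = 0 at b ∈ {-1, 2}.
The Hessian is diagonal: diag(F_aa, F_bb). Second derivatives: F_aa(-4)=-6, F_aa(-2)=6; F_bb(-1)=-54, F_bb(2)=54.
Local minima occur where both diagonal entries positive: (-2, 2). Count: 1.

1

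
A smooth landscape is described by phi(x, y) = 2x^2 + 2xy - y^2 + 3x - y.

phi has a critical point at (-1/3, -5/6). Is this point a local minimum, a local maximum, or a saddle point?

The Hessian of phi is constant: H = [[4, 2], [2, -2]].
det(H) = 4·(-2) − 2² = -12.
Since det(H) < 0, H is indefinite and the critical point is a saddle point.

saddle point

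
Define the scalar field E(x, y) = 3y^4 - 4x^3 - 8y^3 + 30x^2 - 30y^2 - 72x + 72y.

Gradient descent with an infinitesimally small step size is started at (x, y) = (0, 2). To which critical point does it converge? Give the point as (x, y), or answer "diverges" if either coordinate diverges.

(2, 3)

E is separable, so gradient descent decouples: x follows -∂E/∂x, y follows -∂E/∂y.
∂E/∂x = -12(x - 3)(x - 2); at x=0 this is -72, so x increases.
∂E/∂y = 12(y - 3)(y - 1)(y + 2); at y=2 this is -48, so y increases.
x converges to its nearest critical value 2 (a local min of the x-part); y converges to 3. The iterate converges to (2, 3).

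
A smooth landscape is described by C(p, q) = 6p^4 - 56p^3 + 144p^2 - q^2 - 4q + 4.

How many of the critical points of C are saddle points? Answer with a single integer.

C separates as a function of p plus a function of q, so ∇C=0 decouples.
∂C/∂p = 24p(p - 4)(p - 3) = 0 at p ∈ {0, 3, 4}; ∂C/∂q = -2(q + 2) = 0 at q ∈ {-2}.
The Hessian is diagonal: diag(C_pp, C_qq). Second derivatives: C_pp(0)=288, C_pp(3)=-72, C_pp(4)=96; C_qq(-2)=-2.
Saddle points occur where the two diagonal entries have opposite signs: (0, -2), (4, -2). Count: 2.

2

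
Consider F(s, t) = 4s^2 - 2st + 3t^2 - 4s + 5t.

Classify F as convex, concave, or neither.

F is quadratic, so its Hessian is the constant matrix H = [[8, -2], [-2, 6]].
det(H) = 44, tr(H) = 14.
det(H) > 0 and tr(H) > 0, so H is positive definite everywhere: convex.

convex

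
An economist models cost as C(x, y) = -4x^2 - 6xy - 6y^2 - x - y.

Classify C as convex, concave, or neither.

C is quadratic, so its Hessian is the constant matrix H = [[-8, -6], [-6, -12]].
det(H) = 60, tr(H) = -20.
det(H) > 0 and tr(H) < 0, so H is negative definite everywhere: concave.

concave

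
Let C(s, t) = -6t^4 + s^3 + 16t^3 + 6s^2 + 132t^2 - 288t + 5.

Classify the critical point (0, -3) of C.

The mixed partial ∂²C/∂s∂t is 0, so the Hessian at any point is diag(C_ss, C_tt) = diag(6(s + 2), 24(-3t^2 + 4t + 11)).
At (0, -3): H = diag(12, -672).
The eigenvalues have opposite signs, so H is indefinite: a saddle point.

saddle point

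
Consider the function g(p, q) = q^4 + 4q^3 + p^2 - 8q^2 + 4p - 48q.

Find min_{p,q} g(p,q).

g(p,q) separates as A(p) + B(q), so its minimum is min A + min B.
A'(p) = 2p + 4 vanishes at p ∈ {-2}; B'(q) = 4(q - 2)(q + 2)(q + 3) vanishes at q ∈ {-3, -2, 2}.
Local minima of A (where A''>0): A(-2)=-4. Local minima of B: B(-3)=45, B(2)=-80.
So the global minimum of g is A(-2) + B(2) = -4 − 80 = -84, attained at (-2, 2).

-84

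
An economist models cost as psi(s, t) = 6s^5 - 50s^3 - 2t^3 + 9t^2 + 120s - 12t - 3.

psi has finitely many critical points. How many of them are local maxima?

psi separates as a function of s plus a function of t, so ∇psi=0 decouples.
∂psi/∂s = 30(s - 2)(s - 1)(s + 1)(s + 2) = 0 at s ∈ {-2, -1, 1, 2}; ∂psi/∂t = -6(t - 2)(t - 1) = 0 at t ∈ {1, 2}.
The Hessian is diagonal: diag(psi_ss, psi_tt). Second derivatives: psi_ss(-2)=-360, psi_ss(-1)=180, psi_ss(1)=-180, psi_ss(2)=360; psi_tt(1)=6, psi_tt(2)=-6.
Local maxima occur where both diagonal entries negative: (-2, 2), (1, 2). Count: 2.

2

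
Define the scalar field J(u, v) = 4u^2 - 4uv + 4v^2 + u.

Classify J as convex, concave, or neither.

J is quadratic, so its Hessian is the constant matrix H = [[8, -4], [-4, 8]].
det(H) = 48, tr(H) = 16.
det(H) > 0 and tr(H) > 0, so H is positive definite everywhere: convex.

convex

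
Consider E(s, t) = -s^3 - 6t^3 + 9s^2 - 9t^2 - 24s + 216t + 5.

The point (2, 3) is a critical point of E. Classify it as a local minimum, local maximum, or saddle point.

saddle point

The mixed partial ∂²E/∂s∂t is 0, so the Hessian at any point is diag(E_ss, E_tt) = diag(6(-s + 3), -18(2t + 1)).
At (2, 3): H = diag(6, -126).
The eigenvalues have opposite signs, so H is indefinite: a saddle point.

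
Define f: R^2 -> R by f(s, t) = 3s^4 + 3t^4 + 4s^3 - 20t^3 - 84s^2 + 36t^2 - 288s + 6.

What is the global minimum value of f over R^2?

f(s,t) separates as P(s) + Q(t) + 6, so its minimum is min P + min Q + 6.
P'(s) = 12(s - 4)(s + 2)(s + 3) vanishes at s ∈ {-3, -2, 4}; Q'(t) = 12t(t - 3)(t - 2) vanishes at t ∈ {0, 2, 3}.
Local minima of P (where P''>0): P(-3)=243, P(4)=-1472. Local minima of Q: Q(0)=0, Q(3)=27.
So the global minimum of f is P(4) + Q(0) + 6 = -1472 + 0 + 6 = -1466, attained at (4, 0).

-1466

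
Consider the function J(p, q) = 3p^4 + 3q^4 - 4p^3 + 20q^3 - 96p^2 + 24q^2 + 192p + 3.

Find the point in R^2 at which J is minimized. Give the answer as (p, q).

J(p,q) separates as A(p) + B(q) + 3, so its minimum is min A + min B + 3.
A'(p) = 12(p - 4)(p - 1)(p + 4) vanishes at p ∈ {-4, 1, 4}; B'(q) = 12q(q + 1)(q + 4) vanishes at q ∈ {-4, -1, 0}.
Local minima of A (where A''>0): A(-4)=-1280, A(4)=-256. Local minima of B: B(-4)=-128, B(0)=0.
So the global minimum of J is A(-4) + B(-4) + 3 = -1280 − 128 + 3 = -1405, attained at (-4, -4).

(-4, -4)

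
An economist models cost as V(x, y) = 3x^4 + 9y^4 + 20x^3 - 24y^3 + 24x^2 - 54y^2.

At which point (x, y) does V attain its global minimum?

V(x,y) separates as P(x) + Q(y), so its minimum is min P + min Q.
P'(x) = 12x(x + 1)(x + 4) vanishes at x ∈ {-4, -1, 0}; Q'(y) = 36y(y - 3)(y + 1) vanishes at y ∈ {-1, 0, 3}.
Local minima of P (where P''>0): P(-4)=-128, P(0)=0. Local minima of Q: Q(-1)=-21, Q(3)=-405.
So the global minimum of V is P(-4) + Q(3) = -128 − 405 = -533, attained at (-4, 3).

(-4, 3)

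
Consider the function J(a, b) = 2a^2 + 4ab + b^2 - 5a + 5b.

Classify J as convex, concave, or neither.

J is quadratic, so its Hessian is the constant matrix H = [[4, 4], [4, 2]].
det(H) = -8, tr(H) = 6.
det(H) < 0, so H is indefinite: neither convex nor concave.

neither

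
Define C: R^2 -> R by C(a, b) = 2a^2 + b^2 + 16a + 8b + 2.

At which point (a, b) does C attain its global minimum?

C(a,b) separates as P(a) + Q(b) + 2, so its minimum is min P + min Q + 2.
P'(a) = 4a + 16 vanishes at a ∈ {-4}; Q'(b) = 2b + 8 vanishes at b ∈ {-4}.
Local minima of P (where P''>0): P(-4)=-32. Local minima of Q: Q(-4)=-16.
So the global minimum of C is P(-4) + Q(-4) + 2 = -32 − 16 + 2 = -46, attained at (-4, -4).

(-4, -4)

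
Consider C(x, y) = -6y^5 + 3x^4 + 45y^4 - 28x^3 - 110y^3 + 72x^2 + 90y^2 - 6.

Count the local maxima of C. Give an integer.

2

C separates as a function of x plus a function of y, so ∇C=0 decouples.
∂C/∂x = 12x(x - 4)(x - 3) = 0 at x ∈ {0, 3, 4}; ∂C/∂y = -30y(y - 3)(y - 2)(y - 1) = 0 at y ∈ {0, 1, 2, 3}.
The Hessian is diagonal: diag(C_xx, C_yy). Second derivatives: C_xx(0)=144, C_xx(3)=-36, C_xx(4)=48; C_yy(0)=180, C_yy(1)=-60, C_yy(2)=60, C_yy(3)=-180.
Local maxima occur where both diagonal entries negative: (3, 1), (3, 3). Count: 2.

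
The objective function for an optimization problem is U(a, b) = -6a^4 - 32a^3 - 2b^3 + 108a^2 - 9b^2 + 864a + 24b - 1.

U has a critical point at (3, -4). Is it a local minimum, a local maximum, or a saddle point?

saddle point

The mixed partial ∂²U/∂a∂b is 0, so the Hessian at any point is diag(U_aa, U_bb) = diag(24(-3a^2 - 8a + 9), -6(2b + 3)).
At (3, -4): H = diag(-1008, 30).
The eigenvalues have opposite signs, so H is indefinite: a saddle point.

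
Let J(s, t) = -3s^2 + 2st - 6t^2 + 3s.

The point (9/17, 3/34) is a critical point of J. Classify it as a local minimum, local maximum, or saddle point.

local maximum

The Hessian of J is constant: H = [[-6, 2], [2, -12]].
det(H) = (-6)·(-12) − 2² = 68.
det(H) > 0 and tr(H) = -18 < 0, so H is negative definite and the point is a local maximum.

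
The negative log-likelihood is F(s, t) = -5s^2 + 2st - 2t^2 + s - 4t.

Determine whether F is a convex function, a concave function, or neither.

F is quadratic, so its Hessian is the constant matrix H = [[-10, 2], [2, -4]].
det(H) = 36, tr(H) = -14.
det(H) > 0 and tr(H) < 0, so H is negative definite everywhere: concave.

concave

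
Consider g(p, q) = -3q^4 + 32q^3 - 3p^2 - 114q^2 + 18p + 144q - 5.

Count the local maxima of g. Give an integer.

2

g separates as a function of p plus a function of q, so ∇g=0 decouples.
∂g/∂p = -6(p - 3) = 0 at p ∈ {3}; ∂g/∂q = -12(q - 4)(q - 3)(q - 1) = 0 at q ∈ {1, 3, 4}.
The Hessian is diagonal: diag(g_pp, g_qq). Second derivatives: g_pp(3)=-6; g_qq(1)=-72, g_qq(3)=24, g_qq(4)=-36.
Local maxima occur where both diagonal entries negative: (3, 1), (3, 4). Count: 2.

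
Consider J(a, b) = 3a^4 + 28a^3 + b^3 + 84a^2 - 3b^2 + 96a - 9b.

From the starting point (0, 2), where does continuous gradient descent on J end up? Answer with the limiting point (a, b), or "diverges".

(-1, 3)

J is separable, so gradient descent decouples: a follows -∂J/∂a, b follows -∂J/∂b.
∂J/∂a = 12(a + 1)(a + 2)(a + 4); at a=0 this is 96, so a decreases.
∂J/∂b = 3(b - 3)(b + 1); at b=2 this is -9, so b increases.
a converges to its nearest critical value -1 (a local min of the a-part); b converges to 3. The iterate converges to (-1, 3).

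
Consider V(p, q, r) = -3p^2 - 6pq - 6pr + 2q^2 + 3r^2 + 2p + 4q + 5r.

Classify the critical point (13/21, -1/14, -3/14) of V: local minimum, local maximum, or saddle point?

The Hessian is constant: H = [[-6, -6, -6], [-6, 4, 0], [-6, 0, 6]].
Leading principal minors: Δ₁ = -6, Δ₂ = -60, Δ₃ = -504.
The minors fit neither the all-positive nor the alternating-sign pattern, so H is indefinite: a saddle point.

saddle point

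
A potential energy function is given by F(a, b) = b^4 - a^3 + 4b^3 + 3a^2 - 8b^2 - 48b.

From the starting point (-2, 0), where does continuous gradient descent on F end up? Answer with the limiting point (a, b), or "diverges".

(0, 2)

F is separable, so gradient descent decouples: a follows -∂F/∂a, b follows -∂F/∂b.
∂F/∂a = -3a(a - 2); at a=-2 this is -24, so a increases.
∂F/∂b = 4(b - 2)(b + 2)(b + 3); at b=0 this is -48, so b increases.
a converges to its nearest critical value 0 (a local min of the a-part); b converges to 2. The iterate converges to (0, 2).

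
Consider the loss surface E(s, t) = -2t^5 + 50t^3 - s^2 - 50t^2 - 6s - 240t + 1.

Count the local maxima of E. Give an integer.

E separates as a function of s plus a function of t, so ∇E=0 decouples.
∂E/∂s = -2(s + 3) = 0 at s ∈ {-3}; ∂E/∂t = -10(t - 3)(t - 2)(t + 1)(t + 4) = 0 at t ∈ {-4, -1, 2, 3}.
The Hessian is diagonal: diag(E_ss, E_tt). Second derivatives: E_ss(-3)=-2; E_tt(-4)=1260, E_tt(-1)=-360, E_tt(2)=180, E_tt(3)=-280.
Local maxima occur where both diagonal entries negative: (-3, -1), (-3, 3). Count: 2.

2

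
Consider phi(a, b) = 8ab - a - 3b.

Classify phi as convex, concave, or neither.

neither

phi is quadratic, so its Hessian is the constant matrix H = [[0, 8], [8, 0]].
det(H) = -64, tr(H) = 0.
det(H) < 0, so H is indefinite: neither convex nor concave.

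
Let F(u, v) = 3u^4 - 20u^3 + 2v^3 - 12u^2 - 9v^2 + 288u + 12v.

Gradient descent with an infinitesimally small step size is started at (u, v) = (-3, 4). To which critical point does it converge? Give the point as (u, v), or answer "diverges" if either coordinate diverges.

(-2, 2)

F is separable, so gradient descent decouples: u follows -∂F/∂u, v follows -∂F/∂v.
∂F/∂u = 12(u - 4)(u - 3)(u + 2); at u=-3 this is -504, so u increases.
∂F/∂v = 6(v - 2)(v - 1); at v=4 this is 36, so v decreases.
u converges to its nearest critical value -2 (a local min of the u-part); v converges to 2. The iterate converges to (-2, 2).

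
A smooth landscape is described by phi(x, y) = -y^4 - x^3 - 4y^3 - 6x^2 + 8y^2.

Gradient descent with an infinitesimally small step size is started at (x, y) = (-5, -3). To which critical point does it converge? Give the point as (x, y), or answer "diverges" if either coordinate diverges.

(-4, 0)

phi is separable, so gradient descent decouples: x follows -∂phi/∂x, y follows -∂phi/∂y.
∂phi/∂x = -3x(x + 4); at x=-5 this is -15, so x increases.
∂phi/∂y = -4y(y - 1)(y + 4); at y=-3 this is -48, so y increases.
x converges to its nearest critical value -4 (a local min of the x-part); y converges to 0. The iterate converges to (-4, 0).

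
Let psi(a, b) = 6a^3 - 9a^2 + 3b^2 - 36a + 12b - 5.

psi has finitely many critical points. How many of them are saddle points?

1

psi separates as a function of a plus a function of b, so ∇psi=0 decouples.
∂psi/∂a = 18(a - 2)(a + 1) = 0 at a ∈ {-1, 2}; ∂psi/∂b = 6(b + 2) = 0 at b ∈ {-2}.
The Hessian is diagonal: diag(psi_aa, psi_bb). Second derivatives: psi_aa(-1)=-54, psi_aa(2)=54; psi_bb(-2)=6.
Saddle points occur where the two diagonal entries have opposite signs: (-1, -2). Count: 1.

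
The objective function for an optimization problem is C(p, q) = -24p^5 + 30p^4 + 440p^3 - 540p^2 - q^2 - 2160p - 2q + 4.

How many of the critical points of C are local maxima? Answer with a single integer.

C separates as a function of p plus a function of q, so ∇C=0 decouples.
∂C/∂p = -120(p - 3)(p - 2)(p + 1)(p + 3) = 0 at p ∈ {-3, -1, 2, 3}; ∂C/∂q = -2(q + 1) = 0 at q ∈ {-1}.
The Hessian is diagonal: diag(C_pp, C_qq). Second derivatives: C_pp(-3)=7200, C_pp(-1)=-2880, C_pp(2)=1800, C_pp(3)=-2880; C_qq(-1)=-2.
Local maxima occur where both diagonal entries negative: (-1, -1), (3, -1). Count: 2.

2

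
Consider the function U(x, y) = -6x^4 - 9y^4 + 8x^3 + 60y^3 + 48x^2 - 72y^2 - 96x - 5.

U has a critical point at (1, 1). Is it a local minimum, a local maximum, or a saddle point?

local minimum

The mixed partial ∂²U/∂x∂y is 0, so the Hessian at any point is diag(U_xx, U_yy) = diag(24(-3x^2 + 2x + 4), 36(-3y^2 + 10y - 4)).
At (1, 1): H = diag(72, 108).
Both eigenvalues are positive, so H is positive definite: a local minimum.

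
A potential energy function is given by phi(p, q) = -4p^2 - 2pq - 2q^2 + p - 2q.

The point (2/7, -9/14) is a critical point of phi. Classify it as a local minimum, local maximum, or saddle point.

The Hessian of phi is constant: H = [[-8, -2], [-2, -4]].
det(H) = (-8)·(-4) − (-2)² = 28.
det(H) > 0 and tr(H) = -12 < 0, so H is negative definite and the point is a local maximum.

local maximum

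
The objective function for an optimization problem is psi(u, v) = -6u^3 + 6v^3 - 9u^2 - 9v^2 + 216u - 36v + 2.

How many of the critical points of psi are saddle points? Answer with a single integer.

2

psi separates as a function of u plus a function of v, so ∇psi=0 decouples.
∂psi/∂u = -18(u - 3)(u + 4) = 0 at u ∈ {-4, 3}; ∂psi/∂v = 18(v - 2)(v + 1) = 0 at v ∈ {-1, 2}.
The Hessian is diagonal: diag(psi_uu, psi_vv). Second derivatives: psi_uu(-4)=126, psi_uu(3)=-126; psi_vv(-1)=-54, psi_vv(2)=54.
Saddle points occur where the two diagonal entries have opposite signs: (-4, -1), (3, 2). Count: 2.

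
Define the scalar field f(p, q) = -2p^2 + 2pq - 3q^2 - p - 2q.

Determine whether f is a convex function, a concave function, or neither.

f is quadratic, so its Hessian is the constant matrix H = [[-4, 2], [2, -6]].
det(H) = 20, tr(H) = -10.
det(H) > 0 and tr(H) < 0, so H is negative definite everywhere: concave.

concave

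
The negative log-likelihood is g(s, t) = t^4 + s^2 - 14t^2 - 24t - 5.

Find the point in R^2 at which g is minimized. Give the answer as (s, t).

g(s,t) separates as P(s) + Q(t) − 5, so its minimum is min P + min Q − 5.
P'(s) = 2s vanishes at s ∈ {0}; Q'(t) = 4(t - 3)(t + 1)(t + 2) vanishes at t ∈ {-2, -1, 3}.
Local minima of P (where P''>0): P(0)=0. Local minima of Q: Q(-2)=8, Q(3)=-117.
So the global minimum of g is P(0) + Q(3) − 5 = 0 − 117 − 5 = -122, attained at (0, 3).

(0, 3)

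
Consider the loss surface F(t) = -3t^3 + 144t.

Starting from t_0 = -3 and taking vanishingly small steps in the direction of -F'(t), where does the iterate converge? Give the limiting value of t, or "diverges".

F'(t) = -9(t - 4)(t + 4), so F'(-3) = 63.
Gradient descent moves in the -F' direction, i.e. t is decreasing.
The nearest critical point in that direction is t = -4, where F'' = 72 > 0 (a local minimum). The iterate converges there.

-4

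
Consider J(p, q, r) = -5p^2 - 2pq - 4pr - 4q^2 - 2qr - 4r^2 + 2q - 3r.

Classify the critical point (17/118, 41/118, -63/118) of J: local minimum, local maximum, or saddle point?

The Hessian is constant: H = [[-10, -2, -4], [-2, -8, -2], [-4, -2, -8]].
Leading principal minors: Δ₁ = -10, Δ₂ = 76, Δ₃ = -472.
The minors alternate sign starting negative (−, +, −), so H is negative definite: a local maximum.

local maximum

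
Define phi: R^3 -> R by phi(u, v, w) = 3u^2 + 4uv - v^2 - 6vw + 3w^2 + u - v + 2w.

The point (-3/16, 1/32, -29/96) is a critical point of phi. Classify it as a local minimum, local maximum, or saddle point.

saddle point

The Hessian is constant: H = [[6, 4, 0], [4, -2, -6], [0, -6, 6]].
Leading principal minors: Δ₁ = 6, Δ₂ = -28, Δ₃ = -384.
The minors fit neither the all-positive nor the alternating-sign pattern, so H is indefinite: a saddle point.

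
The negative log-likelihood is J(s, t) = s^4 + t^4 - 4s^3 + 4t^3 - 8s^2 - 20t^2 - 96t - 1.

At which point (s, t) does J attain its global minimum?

J(s,t) separates as P(s) + Q(t) − 1, so its minimum is min P + min Q − 1.
P'(s) = 4s(s - 4)(s + 1) vanishes at s ∈ {-1, 0, 4}; Q'(t) = 4(t - 3)(t + 2)(t + 4) vanishes at t ∈ {-4, -2, 3}.
Local minima of P (where P''>0): P(-1)=-3, P(4)=-128. Local minima of Q: Q(-4)=64, Q(3)=-279.
So the global minimum of J is P(4) + Q(3) − 1 = -128 − 279 − 1 = -408, attained at (4, 3).

(4, 3)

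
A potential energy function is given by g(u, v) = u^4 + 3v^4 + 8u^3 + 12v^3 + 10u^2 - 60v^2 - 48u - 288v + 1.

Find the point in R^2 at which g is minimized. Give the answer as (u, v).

(1, 3)

g(u,v) separates as P(u) + Q(v) + 1, so its minimum is min P + min Q + 1.
P'(u) = 4(u - 1)(u + 3)(u + 4) vanishes at u ∈ {-4, -3, 1}; Q'(v) = 12(v - 3)(v + 2)(v + 4) vanishes at v ∈ {-4, -2, 3}.
Local minima of P (where P''>0): P(-4)=96, P(1)=-29. Local minima of Q: Q(-4)=192, Q(3)=-837.
So the global minimum of g is P(1) + Q(3) + 1 = -29 − 837 + 1 = -865, attained at (1, 3).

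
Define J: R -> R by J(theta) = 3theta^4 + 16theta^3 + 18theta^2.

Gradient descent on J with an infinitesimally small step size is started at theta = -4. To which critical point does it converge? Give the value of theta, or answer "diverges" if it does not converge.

-3

J'(theta) = 12theta(theta + 1)(theta + 3), so J'(-4) = -144.
Gradient descent moves in the -J' direction, i.e. theta is increasing.
The nearest critical point in that direction is theta = -3, where J'' = 72 > 0 (a local minimum). The iterate converges there.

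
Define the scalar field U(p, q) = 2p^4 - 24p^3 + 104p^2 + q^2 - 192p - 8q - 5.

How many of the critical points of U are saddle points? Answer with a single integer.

U separates as a function of p plus a function of q, so ∇U=0 decouples.
∂U/∂p = 8(p - 4)(p - 3)(p - 2) = 0 at p ∈ {2, 3, 4}; ∂U/∂q = 2(q - 4) = 0 at q ∈ {4}.
The Hessian is diagonal: diag(U_pp, U_qq). Second derivatives: U_pp(2)=16, U_pp(3)=-8, U_pp(4)=16; U_qq(4)=2.
Saddle points occur where the two diagonal entries have opposite signs: (3, 4). Count: 1.

1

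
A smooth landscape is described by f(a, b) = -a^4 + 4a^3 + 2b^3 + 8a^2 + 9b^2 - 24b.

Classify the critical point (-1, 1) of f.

saddle point

The mixed partial ∂²f/∂a∂b is 0, so the Hessian at any point is diag(f_aa, f_bb) = diag(4(-3a^2 + 6a + 4), 6(2b + 3)).
At (-1, 1): H = diag(-20, 30).
The eigenvalues have opposite signs, so H is indefinite: a saddle point.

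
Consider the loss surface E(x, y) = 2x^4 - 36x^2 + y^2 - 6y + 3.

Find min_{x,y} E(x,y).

-168

E(x,y) separates as P(x) + Q(y) + 3, so its minimum is min P + min Q + 3.
P'(x) = 8x(x - 3)(x + 3) vanishes at x ∈ {-3, 0, 3}; Q'(y) = 2y - 6 vanishes at y ∈ {3}.
Local minima of P (where P''>0): P(-3)=-162, P(3)=-162. Local minima of Q: Q(3)=-9.
So the global minimum of E is P(-3) + Q(3) + 3 = -162 − 9 + 3 = -168, attained at (-3, 3).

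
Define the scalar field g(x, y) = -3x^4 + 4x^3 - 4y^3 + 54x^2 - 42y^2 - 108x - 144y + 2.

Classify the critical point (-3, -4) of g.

The mixed partial ∂²g/∂x∂y is 0, so the Hessian at any point is diag(g_xx, g_yy) = diag(12(-3x^2 + 2x + 9), -12(2y + 7)).
At (-3, -4): H = diag(-288, 12).
The eigenvalues have opposite signs, so H is indefinite: a saddle point.

saddle point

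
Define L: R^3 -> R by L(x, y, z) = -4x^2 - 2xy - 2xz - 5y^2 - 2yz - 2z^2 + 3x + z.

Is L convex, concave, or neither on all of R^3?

concave

L is quadratic, so its Hessian is the constant matrix H = [[-8, -2, -2], [-2, -10, -2], [-2, -2, -4]].
Leading principal minors: -8, 76, -248.
Signs alternate −, +, − ⇒ H ≺ 0 ⇒ concave.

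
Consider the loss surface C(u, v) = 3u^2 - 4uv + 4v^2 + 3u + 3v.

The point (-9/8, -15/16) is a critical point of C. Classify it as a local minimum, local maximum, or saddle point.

local minimum

The Hessian of C is constant: H = [[6, -4], [-4, 8]].
det(H) = 6·8 − (-4)² = 32.
det(H) > 0 and tr(H) = 14 > 0, so H is positive definite and the point is a local minimum.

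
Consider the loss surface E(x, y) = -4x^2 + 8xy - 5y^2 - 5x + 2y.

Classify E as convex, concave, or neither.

concave

E is quadratic, so its Hessian is the constant matrix H = [[-8, 8], [8, -10]].
det(H) = 16, tr(H) = -18.
det(H) > 0 and tr(H) < 0, so H is negative definite everywhere: concave.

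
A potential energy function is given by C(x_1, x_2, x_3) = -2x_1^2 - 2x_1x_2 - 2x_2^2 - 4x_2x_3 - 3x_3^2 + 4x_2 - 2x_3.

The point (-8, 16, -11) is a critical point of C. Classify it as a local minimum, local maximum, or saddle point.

local maximum

The Hessian is constant: H = [[-4, -2, 0], [-2, -4, -4], [0, -4, -6]].
Leading principal minors: Δ₁ = -4, Δ₂ = 12, Δ₃ = -8.
The minors alternate sign starting negative (−, +, −), so H is negative definite: a local maximum.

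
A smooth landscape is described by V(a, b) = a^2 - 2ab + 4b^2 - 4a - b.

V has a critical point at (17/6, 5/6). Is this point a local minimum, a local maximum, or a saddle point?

The Hessian of V is constant: H = [[2, -2], [-2, 8]].
det(H) = 2·8 − (-2)² = 12.
det(H) > 0 and tr(H) = 10 > 0, so H is positive definite and the point is a local minimum.

local minimum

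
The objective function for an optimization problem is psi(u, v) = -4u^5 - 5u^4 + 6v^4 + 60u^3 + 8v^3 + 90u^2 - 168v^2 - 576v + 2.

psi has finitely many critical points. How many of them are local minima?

4

psi separates as a function of u plus a function of v, so ∇psi=0 decouples.
∂psi/∂u = -20u(u - 3)(u + 1)(u + 3) = 0 at u ∈ {-3, -1, 0, 3}; ∂psi/∂v = 24(v - 4)(v + 2)(v + 3) = 0 at v ∈ {-3, -2, 4}.
The Hessian is diagonal: diag(psi_uu, psi_vv). Second derivatives: psi_uu(-3)=720, psi_uu(-1)=-160, psi_uu(0)=180, psi_uu(3)=-1440; psi_vv(-3)=168, psi_vv(-2)=-144, psi_vv(4)=1008.
Local minima occur where both diagonal entries positive: (-3, -3), (-3, 4), (0, -3), (0, 4). Count: 4.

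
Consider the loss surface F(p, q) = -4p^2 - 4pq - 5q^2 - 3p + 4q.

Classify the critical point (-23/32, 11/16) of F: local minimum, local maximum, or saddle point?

local maximum

The Hessian of F is constant: H = [[-8, -4], [-4, -10]].
det(H) = (-8)·(-10) − (-4)² = 64.
det(H) > 0 and tr(H) = -18 < 0, so H is negative definite and the point is a local maximum.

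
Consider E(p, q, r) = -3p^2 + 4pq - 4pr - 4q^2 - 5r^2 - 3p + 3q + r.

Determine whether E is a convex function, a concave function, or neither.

E is quadratic, so its Hessian is the constant matrix H = [[-6, 4, -4], [4, -8, 0], [-4, 0, -10]].
Leading principal minors: -6, 32, -192.
Signs alternate −, +, − ⇒ H ≺ 0 ⇒ concave.

concave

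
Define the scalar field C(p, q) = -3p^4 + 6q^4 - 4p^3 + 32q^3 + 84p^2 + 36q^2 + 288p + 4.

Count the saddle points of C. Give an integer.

C separates as a function of p plus a function of q, so ∇C=0 decouples.
∂C/∂p = -12(p - 4)(p + 2)(p + 3) = 0 at p ∈ {-3, -2, 4}; ∂C/∂q = 24q(q + 1)(q + 3) = 0 at q ∈ {-3, -1, 0}.
The Hessian is diagonal: diag(C_pp, C_qq). Second derivatives: C_pp(-3)=-84, C_pp(-2)=72, C_pp(4)=-504; C_qq(-3)=144, C_qq(-1)=-48, C_qq(0)=72.
Saddle points occur where the two diagonal entries have opposite signs: (-3, -3), (-3, 0), (-2, -1), (4, -3), (4, 0). Count: 5.

5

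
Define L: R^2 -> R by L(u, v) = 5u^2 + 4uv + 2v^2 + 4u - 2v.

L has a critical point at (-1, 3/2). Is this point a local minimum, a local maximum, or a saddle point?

The Hessian of L is constant: H = [[10, 4], [4, 4]].
det(H) = 10·4 − 4² = 24.
det(H) > 0 and tr(H) = 14 > 0, so H is positive definite and the point is a local minimum.

local minimum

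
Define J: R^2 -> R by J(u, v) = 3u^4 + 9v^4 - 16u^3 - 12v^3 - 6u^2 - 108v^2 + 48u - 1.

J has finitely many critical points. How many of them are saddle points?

J separates as a function of u plus a function of v, so ∇J=0 decouples.
∂J/∂u = 12(u - 4)(u - 1)(u + 1) = 0 at u ∈ {-1, 1, 4}; ∂J/∂v = 36v(v - 3)(v + 2) = 0 at v ∈ {-2, 0, 3}.
The Hessian is diagonal: diag(J_uu, J_vv). Second derivatives: J_uu(-1)=120, J_uu(1)=-72, J_uu(4)=180; J_vv(-2)=360, J_vv(0)=-216, J_vv(3)=540.
Saddle points occur where the two diagonal entries have opposite signs: (-1, 0), (1, -2), (1, 3), (4, 0). Count: 4.

4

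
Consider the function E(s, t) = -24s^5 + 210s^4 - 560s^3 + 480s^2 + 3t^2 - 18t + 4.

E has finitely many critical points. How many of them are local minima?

E separates as a function of s plus a function of t, so ∇E=0 decouples.
∂E/∂s = -120s(s - 4)(s - 2)(s - 1) = 0 at s ∈ {0, 1, 2, 4}; ∂E/∂t = 6(t - 3) = 0 at t ∈ {3}.
The Hessian is diagonal: diag(E_ss, E_tt). Second derivatives: E_ss(0)=960, E_ss(1)=-360, E_ss(2)=480, E_ss(4)=-2880; E_tt(3)=6.
Local minima occur where both diagonal entries positive: (0, 3), (2, 3). Count: 2.

2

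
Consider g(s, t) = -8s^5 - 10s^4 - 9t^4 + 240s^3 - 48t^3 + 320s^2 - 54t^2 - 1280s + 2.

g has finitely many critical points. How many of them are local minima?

g separates as a function of s plus a function of t, so ∇g=0 decouples.
∂g/∂s = -40(s - 4)(s - 1)(s + 2)(s + 4) = 0 at s ∈ {-4, -2, 1, 4}; ∂g/∂t = -36t(t + 1)(t + 3) = 0 at t ∈ {-3, -1, 0}.
The Hessian is diagonal: diag(g_ss, g_tt). Second derivatives: g_ss(-4)=3200, g_ss(-2)=-1440, g_ss(1)=1800, g_ss(4)=-5760; g_tt(-3)=-216, g_tt(-1)=72, g_tt(0)=-108.
Local minima occur where both diagonal entries positive: (-4, -1), (1, -1). Count: 2.

2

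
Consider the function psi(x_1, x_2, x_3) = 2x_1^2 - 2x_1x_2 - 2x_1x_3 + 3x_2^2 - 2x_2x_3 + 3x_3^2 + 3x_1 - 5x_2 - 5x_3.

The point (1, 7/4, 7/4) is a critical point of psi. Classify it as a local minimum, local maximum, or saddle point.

The Hessian is constant: H = [[4, -2, -2], [-2, 6, -2], [-2, -2, 6]].
Leading principal minors: Δ₁ = 4, Δ₂ = 20, Δ₃ = 64.
All leading minors are positive, so H is positive definite: a local minimum.

local minimum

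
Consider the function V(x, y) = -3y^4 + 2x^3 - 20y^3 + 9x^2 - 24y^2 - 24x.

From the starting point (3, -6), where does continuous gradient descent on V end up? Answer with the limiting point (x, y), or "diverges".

diverges

V is separable, so gradient descent decouples: x follows -∂V/∂x, y follows -∂V/∂y.
∂V/∂x = 6(x - 1)(x + 4); at x=3 this is 84, so x decreases.
∂V/∂y = -12y(y + 1)(y + 4); at y=-6 this is 720, so y decreases.
The y-coordinate has no critical point in that direction and runs off to infinity.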